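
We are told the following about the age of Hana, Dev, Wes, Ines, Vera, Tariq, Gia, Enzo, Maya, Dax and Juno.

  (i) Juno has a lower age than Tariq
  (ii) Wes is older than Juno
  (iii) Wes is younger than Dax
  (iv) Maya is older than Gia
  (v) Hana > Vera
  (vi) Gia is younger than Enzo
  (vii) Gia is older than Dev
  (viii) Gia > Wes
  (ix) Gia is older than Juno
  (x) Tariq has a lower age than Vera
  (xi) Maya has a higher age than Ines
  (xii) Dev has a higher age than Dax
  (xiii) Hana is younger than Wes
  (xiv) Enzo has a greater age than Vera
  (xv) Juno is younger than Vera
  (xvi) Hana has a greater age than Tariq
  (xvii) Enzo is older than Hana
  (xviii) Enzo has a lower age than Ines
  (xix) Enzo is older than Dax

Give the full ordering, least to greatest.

Each adjacent pair is fixed by a given relation: Juno < Tariq; Tariq < Vera; Vera < Hana; Hana < Wes; Wes < Dax; Dax < Dev; Dev < Gia; Gia < Enzo; Enzo < Ines; Ines < Maya. Chaining them end to end gives the full order.

Juno < Tariq < Vera < Hana < Wes < Dax < Dev < Gia < Enzo < Ines < Maya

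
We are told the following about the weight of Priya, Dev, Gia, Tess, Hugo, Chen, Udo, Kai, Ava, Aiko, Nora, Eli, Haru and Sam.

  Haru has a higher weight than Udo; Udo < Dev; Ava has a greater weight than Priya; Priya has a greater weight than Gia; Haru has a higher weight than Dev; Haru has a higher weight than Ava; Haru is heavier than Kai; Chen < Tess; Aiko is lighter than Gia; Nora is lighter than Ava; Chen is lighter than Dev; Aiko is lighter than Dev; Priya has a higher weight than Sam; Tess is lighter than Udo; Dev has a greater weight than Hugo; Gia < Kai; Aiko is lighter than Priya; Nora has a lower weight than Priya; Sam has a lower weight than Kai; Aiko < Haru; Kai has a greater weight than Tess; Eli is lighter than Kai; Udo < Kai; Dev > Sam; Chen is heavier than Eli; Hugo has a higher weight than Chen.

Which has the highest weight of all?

Haru

Nora is not greatest since Nora < Ava; Sam is not greatest since Sam < Dev; Aiko is not greatest since Aiko < Priya; Gia is not greatest since Gia < Priya; Eli is not greatest since Eli < Chen; Chen is not greatest since Chen < Tess; Tess is not greatest since Tess < Kai; Priya is not greatest since Priya < Ava; Hugo is not greatest since Hugo < Dev; Udo is not greatest since Udo < Kai; Kai is not greatest since Kai < Haru; Ava is not greatest since Ava < Haru; Dev is not greatest since Dev < Haru.
Only Haru has nothing above it, so Haru is the highest weight.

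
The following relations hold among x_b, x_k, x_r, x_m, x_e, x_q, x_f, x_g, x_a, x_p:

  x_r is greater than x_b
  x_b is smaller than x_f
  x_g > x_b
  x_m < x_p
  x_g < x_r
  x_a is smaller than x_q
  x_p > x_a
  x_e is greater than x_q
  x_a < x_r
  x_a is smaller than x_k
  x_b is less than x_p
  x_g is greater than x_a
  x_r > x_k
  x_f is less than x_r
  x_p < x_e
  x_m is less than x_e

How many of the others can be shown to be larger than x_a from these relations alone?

6

Directly above x_a: x_q, x_g, x_p, x_k, x_r.
One step further: x_e (6 so far).
Nothing else is reachable above x_a; 6 in all.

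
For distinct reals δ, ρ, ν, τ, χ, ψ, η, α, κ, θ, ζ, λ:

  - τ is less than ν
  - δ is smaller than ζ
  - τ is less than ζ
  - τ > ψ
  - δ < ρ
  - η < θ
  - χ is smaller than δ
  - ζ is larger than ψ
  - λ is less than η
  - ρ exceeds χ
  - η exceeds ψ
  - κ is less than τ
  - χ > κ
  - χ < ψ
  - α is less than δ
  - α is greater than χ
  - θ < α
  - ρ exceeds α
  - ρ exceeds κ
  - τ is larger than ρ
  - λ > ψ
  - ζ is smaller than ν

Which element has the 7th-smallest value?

Piecing the relations together gives one ordering: κ < χ < ψ < λ < η < θ < α < δ < ρ < τ < ζ < ν.
The 7th smallest is α.

α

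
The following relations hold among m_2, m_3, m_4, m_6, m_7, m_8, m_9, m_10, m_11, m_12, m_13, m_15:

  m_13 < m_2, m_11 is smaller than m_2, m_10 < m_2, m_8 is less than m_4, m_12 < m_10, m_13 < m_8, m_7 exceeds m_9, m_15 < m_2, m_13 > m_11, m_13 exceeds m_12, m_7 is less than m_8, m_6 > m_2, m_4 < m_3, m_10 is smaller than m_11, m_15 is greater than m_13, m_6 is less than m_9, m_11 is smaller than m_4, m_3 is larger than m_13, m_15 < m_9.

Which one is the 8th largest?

m_15

Chaining the given pairs: m_12 < m_10 < m_11 < m_13 < m_15 < m_2 < m_6 < m_9 < m_7 < m_8 < m_4 < m_3.
The 8th largest is m_15.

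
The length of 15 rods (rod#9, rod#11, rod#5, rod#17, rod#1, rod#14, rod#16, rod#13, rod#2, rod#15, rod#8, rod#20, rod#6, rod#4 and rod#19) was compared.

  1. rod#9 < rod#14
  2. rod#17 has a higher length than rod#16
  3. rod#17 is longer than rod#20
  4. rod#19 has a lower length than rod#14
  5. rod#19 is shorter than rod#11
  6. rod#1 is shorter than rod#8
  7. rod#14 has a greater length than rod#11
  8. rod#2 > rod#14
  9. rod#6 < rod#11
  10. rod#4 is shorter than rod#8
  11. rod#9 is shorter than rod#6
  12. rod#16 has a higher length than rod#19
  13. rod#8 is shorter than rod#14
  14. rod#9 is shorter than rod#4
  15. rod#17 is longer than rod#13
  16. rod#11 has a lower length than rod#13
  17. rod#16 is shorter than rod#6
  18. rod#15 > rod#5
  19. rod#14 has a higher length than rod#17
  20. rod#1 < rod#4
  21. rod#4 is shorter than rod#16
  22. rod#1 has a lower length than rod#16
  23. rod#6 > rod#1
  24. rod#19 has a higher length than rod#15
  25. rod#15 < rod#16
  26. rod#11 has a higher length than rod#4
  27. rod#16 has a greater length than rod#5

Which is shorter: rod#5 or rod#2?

rod#5

The relevant relations are rod#5 < rod#15; rod#15 < rod#19; rod#19 < rod#16; rod#16 < rod#6; rod#6 < rod#11; rod#11 < rod#13; rod#13 < rod#17; rod#17 < rod#14; rod#14 < rod#2.
Together: rod#5 < rod#15 < rod#19 < rod#16 < rod#6 < rod#11 < rod#13 < rod#17 < rod#14 < rod#2.
So rod#5 < rod#2; rod#5 is the shorter of the two.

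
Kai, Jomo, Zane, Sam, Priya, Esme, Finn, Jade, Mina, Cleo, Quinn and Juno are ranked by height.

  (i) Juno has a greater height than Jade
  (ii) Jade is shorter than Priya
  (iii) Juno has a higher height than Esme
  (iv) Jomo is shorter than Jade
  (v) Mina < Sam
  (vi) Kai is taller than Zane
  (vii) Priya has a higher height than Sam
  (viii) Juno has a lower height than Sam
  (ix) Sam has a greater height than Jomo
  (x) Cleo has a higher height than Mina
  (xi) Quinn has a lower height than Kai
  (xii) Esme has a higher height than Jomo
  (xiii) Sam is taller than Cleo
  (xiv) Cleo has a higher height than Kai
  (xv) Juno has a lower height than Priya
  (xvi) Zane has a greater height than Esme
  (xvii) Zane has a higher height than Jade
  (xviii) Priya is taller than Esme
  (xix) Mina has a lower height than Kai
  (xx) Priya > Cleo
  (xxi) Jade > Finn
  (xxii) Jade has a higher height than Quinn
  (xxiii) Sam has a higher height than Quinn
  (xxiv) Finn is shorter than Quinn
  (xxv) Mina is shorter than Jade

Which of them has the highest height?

Priya

Chaining downward from Priya: directly below it, Esme, Jade, Juno, Cleo, Sam; then Jomo, Finn, Quinn, Mina, Kai; then Zane.
That covers every other element, and nothing is given above Priya, so Priya is the highest height.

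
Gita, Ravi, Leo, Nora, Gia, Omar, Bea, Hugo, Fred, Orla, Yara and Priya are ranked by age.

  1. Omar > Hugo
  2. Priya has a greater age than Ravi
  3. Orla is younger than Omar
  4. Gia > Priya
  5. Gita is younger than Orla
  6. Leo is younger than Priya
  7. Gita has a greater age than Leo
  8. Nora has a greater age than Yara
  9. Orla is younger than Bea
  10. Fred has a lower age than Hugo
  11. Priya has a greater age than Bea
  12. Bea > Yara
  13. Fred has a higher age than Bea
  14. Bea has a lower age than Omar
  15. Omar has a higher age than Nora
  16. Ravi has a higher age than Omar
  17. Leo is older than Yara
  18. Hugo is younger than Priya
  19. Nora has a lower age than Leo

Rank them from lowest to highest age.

Yara < Nora < Leo < Gita < Orla < Bea < Fred < Hugo < Omar < Ravi < Priya < Gia

Each adjacent pair is fixed by a given relation: Yara < Nora; Nora < Leo; Leo < Gita; Gita < Orla; Orla < Bea; Bea < Fred; Fred < Hugo; Hugo < Omar; Omar < Ravi; Ravi < Priya; Priya < Gia. Chaining them end to end gives the full order.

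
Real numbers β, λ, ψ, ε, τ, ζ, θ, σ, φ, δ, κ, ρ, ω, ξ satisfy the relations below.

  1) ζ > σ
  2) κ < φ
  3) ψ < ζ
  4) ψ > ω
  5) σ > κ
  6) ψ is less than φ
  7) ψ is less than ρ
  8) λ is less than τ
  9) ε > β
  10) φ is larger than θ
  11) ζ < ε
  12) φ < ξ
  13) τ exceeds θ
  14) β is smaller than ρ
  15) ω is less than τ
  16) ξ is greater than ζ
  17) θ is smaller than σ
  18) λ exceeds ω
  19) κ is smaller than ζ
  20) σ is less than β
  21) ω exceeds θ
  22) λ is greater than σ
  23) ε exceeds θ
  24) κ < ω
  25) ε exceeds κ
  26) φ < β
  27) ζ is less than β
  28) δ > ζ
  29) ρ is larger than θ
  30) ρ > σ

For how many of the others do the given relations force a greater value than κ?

The elements the relations force above κ are ω, σ, ψ, λ, ζ, φ, ξ, β, ρ, ε, τ, δ — no chain reaches any other.
That is 12.

12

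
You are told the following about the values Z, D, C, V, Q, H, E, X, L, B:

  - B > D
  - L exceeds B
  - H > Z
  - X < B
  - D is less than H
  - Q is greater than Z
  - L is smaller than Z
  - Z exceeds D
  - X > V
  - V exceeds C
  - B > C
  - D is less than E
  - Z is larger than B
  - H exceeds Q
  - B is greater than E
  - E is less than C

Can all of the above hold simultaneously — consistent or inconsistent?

consistent

Every relation is compatible with D < E < C < V < X < B < L < Z < Q < H; the set is consistent.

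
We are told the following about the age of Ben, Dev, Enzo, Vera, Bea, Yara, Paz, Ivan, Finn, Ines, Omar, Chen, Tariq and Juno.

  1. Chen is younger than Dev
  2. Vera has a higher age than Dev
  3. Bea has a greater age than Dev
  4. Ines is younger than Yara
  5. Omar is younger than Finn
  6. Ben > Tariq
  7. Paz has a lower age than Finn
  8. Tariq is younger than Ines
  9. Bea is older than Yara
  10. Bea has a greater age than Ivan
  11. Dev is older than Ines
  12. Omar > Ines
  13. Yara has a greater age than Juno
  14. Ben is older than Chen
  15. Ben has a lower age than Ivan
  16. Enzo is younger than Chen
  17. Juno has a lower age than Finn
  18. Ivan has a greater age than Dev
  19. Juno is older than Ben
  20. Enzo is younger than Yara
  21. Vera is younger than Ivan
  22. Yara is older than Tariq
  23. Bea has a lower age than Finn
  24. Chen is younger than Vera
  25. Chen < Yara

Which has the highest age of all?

Finn

Enzo is not greatest since Enzo < Yara; Chen is not greatest since Chen < Ben; Tariq is not greatest since Tariq < Yara; Ines is not greatest since Ines < Omar; Omar is not greatest since Omar < Finn; Dev is not greatest since Dev < Ivan; Ben is not greatest since Ben < Juno; Juno is not greatest since Juno < Finn; Paz is not greatest since Paz < Finn; Vera is not greatest since Vera < Ivan; Ivan is not greatest since Ivan < Bea; Yara is not greatest since Yara < Bea; Bea is not greatest since Bea < Finn.
Only Finn has nothing above it, so Finn is the highest age.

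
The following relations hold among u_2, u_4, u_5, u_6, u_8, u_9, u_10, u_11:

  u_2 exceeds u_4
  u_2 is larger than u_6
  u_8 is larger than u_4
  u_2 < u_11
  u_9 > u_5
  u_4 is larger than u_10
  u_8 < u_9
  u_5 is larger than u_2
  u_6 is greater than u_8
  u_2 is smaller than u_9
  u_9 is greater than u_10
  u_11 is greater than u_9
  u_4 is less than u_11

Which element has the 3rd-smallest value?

The consecutive relations fix a unique order: u_10 < u_4 < u_8 < u_6 < u_2 < u_5 < u_9 < u_11.
Counting 3 from the smallest end gives u_8.

u_8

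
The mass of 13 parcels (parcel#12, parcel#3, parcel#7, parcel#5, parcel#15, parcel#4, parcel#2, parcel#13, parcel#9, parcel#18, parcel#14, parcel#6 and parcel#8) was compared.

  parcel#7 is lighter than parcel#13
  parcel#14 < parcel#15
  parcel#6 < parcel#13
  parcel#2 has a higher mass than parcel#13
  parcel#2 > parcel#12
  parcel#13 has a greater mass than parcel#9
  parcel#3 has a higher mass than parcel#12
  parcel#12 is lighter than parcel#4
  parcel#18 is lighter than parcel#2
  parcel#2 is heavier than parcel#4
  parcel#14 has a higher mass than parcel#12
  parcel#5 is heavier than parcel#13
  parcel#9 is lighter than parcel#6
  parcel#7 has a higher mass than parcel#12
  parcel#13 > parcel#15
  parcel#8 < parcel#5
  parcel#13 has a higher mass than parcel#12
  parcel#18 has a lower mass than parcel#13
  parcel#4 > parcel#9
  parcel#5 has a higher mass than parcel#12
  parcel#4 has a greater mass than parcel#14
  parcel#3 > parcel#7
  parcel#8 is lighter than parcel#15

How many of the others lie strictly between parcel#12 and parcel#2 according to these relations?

5

The relations place parcel#12 below parcel#2. An element lies strictly between them when it is forced above parcel#12 and also forced below parcel#2.
Above parcel#12: {parcel#7, parcel#14, parcel#3, parcel#15, parcel#4, parcel#13, parcel#5}. Below parcel#2: {parcel#8, parcel#7, parcel#14, parcel#9, parcel#6, parcel#15, parcel#18, parcel#4, parcel#13}.
Intersection: {parcel#7, parcel#14, parcel#15, parcel#4, parcel#13} — 5.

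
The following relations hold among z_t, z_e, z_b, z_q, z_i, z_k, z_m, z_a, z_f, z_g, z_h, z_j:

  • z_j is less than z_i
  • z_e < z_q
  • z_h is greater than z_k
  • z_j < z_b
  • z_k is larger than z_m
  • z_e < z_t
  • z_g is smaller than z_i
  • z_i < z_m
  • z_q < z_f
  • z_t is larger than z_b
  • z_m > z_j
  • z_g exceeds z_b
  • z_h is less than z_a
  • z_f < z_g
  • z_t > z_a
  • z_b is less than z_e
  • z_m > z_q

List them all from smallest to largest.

z_j < z_b < z_e < z_q < z_f < z_g < z_i < z_m < z_k < z_h < z_a < z_t

Each adjacent pair is fixed by a given relation: z_j < z_b; z_b < z_e; z_e < z_q; z_q < z_f; z_f < z_g; z_g < z_i; z_i < z_m; z_m < z_k; z_k < z_h; z_h < z_a; z_a < z_t. Chaining them end to end gives the full order.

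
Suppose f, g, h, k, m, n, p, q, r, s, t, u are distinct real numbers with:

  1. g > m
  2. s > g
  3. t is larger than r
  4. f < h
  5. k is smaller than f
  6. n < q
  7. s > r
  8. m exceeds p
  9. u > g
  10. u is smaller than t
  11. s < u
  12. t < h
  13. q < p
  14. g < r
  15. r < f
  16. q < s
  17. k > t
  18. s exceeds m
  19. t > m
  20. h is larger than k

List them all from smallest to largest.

n < q < p < m < g < r < s < u < t < k < f < h

The consecutive links are each given: n < q; q < p; p < m; m < g; g < r; r < s; s < u; u < t; t < k; k < f; f < h.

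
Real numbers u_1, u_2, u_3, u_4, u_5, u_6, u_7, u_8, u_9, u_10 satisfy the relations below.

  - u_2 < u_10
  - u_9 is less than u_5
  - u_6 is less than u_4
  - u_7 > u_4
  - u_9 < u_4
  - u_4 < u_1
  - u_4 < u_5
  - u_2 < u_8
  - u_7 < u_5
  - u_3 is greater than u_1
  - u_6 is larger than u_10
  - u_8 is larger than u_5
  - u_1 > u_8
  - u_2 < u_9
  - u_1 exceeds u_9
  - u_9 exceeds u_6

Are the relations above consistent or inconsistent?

The single ordering u_2 < u_10 < u_6 < u_9 < u_4 < u_7 < u_5 < u_8 < u_1 < u_3 satisfies every listed relation, so no contradiction arises.

consistent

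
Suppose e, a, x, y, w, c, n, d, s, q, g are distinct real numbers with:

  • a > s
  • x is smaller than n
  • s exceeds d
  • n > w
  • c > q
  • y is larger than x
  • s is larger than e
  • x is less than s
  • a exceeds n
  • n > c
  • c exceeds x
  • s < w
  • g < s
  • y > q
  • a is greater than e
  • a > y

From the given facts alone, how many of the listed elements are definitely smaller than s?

4

Directly below s: e, d, x, g.
Nothing else is reachable below s; 4 in all.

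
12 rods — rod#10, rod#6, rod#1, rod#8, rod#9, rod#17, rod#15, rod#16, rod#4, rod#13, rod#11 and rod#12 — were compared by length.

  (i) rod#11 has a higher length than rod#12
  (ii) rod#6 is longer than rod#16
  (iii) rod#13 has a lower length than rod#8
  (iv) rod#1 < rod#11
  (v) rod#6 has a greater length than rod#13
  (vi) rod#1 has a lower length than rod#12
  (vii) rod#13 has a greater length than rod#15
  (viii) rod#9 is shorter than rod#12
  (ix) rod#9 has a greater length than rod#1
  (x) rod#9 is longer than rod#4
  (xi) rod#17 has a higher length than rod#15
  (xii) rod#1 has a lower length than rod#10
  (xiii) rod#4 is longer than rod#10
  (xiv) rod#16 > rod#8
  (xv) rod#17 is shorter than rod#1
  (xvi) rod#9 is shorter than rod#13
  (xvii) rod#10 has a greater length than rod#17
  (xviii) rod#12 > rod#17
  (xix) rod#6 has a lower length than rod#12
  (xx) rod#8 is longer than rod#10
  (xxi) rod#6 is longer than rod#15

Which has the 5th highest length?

Chaining the given pairs: rod#15 < rod#17 < rod#1 < rod#10 < rod#4 < rod#9 < rod#13 < rod#8 < rod#16 < rod#6 < rod#12 < rod#11.
Counting 5 from the largest end gives rod#8.

rod#8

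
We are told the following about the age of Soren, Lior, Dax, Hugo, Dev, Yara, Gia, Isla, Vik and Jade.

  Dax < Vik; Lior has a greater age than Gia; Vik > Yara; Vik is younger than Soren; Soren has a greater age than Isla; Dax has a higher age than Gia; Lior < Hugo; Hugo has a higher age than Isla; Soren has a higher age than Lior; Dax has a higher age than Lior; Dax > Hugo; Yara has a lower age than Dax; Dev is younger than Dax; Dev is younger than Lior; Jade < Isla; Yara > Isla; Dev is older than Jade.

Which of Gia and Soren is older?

Soren

Gia < Lior and Lior < Hugo give Gia < Hugo.
With Hugo < Dax: Gia < Lior < Hugo < Dax.
With Dax < Vik: Gia < Lior < Hugo < Dax < Vik.
With Vik < Soren: Gia < Lior < Hugo < Dax < Vik < Soren.
So Gia < Soren; Soren is the older of the two.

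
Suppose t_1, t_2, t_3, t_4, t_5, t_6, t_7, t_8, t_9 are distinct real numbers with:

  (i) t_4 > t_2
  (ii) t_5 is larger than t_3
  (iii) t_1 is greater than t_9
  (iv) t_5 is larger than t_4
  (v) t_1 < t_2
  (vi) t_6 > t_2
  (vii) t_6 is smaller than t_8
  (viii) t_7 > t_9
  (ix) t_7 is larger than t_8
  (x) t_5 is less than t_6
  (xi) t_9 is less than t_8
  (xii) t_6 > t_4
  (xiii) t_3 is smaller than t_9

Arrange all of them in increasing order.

t_3 < t_9 < t_1 < t_2 < t_4 < t_5 < t_6 < t_8 < t_7

Nothing is placed below t_3, so it is least; from there t_3 < t_9; t_9 < t_1; t_1 < t_2; t_2 < t_4; t_4 < t_5; t_5 < t_6; t_6 < t_8; t_8 < t_7, each given directly.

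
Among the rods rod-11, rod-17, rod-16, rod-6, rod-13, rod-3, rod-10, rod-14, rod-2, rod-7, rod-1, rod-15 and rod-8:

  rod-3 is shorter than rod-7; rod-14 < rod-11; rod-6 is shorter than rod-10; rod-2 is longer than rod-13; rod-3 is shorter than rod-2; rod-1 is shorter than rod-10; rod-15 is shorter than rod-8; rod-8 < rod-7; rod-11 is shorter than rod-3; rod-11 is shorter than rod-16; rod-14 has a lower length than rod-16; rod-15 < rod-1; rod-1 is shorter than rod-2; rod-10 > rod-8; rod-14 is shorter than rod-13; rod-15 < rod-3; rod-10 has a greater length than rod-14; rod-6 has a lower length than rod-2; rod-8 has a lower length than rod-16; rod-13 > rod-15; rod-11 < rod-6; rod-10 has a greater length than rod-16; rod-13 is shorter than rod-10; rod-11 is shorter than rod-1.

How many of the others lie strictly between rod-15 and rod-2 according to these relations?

The relations place rod-15 below rod-2. An element lies strictly between them when it is forced above rod-15 and also forced below rod-2.
Above rod-15: {rod-3, rod-13, rod-8, rod-16, rod-7, rod-1, rod-10}. Below rod-2: {rod-14, rod-11, rod-3, rod-13, rod-6, rod-1}.
Intersection: {rod-3, rod-13, rod-1} — 3.

3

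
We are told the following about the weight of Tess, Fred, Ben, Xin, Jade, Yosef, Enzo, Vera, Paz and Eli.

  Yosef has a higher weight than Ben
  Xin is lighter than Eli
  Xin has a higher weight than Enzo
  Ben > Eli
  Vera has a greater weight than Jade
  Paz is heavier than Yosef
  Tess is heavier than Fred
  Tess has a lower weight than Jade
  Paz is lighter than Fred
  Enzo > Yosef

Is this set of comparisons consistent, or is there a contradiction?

Chaining the given relations yields Enzo < Xin < Eli < Ben < Yosef, so Enzo < Yosef. But one relation states Yosef < Enzo. These cannot both hold.

inconsistent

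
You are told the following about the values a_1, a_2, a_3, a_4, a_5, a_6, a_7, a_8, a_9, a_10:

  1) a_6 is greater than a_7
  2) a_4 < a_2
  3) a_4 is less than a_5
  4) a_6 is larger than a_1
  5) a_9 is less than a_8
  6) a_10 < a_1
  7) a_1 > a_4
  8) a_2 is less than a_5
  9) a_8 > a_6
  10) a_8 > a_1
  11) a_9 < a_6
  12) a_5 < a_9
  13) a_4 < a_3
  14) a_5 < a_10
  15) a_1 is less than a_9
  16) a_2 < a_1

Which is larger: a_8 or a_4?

a_8

a_4 < a_2 and a_2 < a_5 give a_4 < a_5.
Then a_5 < a_10 extends the chain to a_10.
With a_10 < a_1: a_4 < a_2 < a_5 < a_10 < a_1.
Then a_1 < a_9 extends the chain to a_9.
With a_9 < a_6: a_4 < a_2 < a_5 < a_10 < a_1 < a_9 < a_6.
With a_6 < a_8: a_4 < a_2 < a_5 < a_10 < a_1 < a_9 < a_6 < a_8.
So a_4 < a_8; a_8 is the larger of the two.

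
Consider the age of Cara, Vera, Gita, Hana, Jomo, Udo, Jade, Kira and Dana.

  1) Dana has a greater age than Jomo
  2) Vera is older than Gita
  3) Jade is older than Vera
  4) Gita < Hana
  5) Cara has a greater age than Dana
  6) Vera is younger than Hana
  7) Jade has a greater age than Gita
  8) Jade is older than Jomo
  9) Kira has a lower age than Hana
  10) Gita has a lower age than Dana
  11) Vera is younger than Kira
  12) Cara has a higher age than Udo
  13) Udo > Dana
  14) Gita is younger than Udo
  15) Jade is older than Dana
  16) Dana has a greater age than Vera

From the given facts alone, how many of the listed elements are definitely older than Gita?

7

The elements the relations force above Gita are Vera, Kira, Dana, Udo, Cara, Hana, Jade — no chain reaches any other.
That is 7.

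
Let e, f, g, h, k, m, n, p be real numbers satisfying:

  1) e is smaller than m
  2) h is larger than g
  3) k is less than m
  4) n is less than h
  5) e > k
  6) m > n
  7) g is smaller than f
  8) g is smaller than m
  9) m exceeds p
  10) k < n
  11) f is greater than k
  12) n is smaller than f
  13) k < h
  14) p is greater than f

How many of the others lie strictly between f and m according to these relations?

1

The relations place f below m. An element lies strictly between them when it is forced above f and also forced below m.
Above f: {p}. Below m: {g, k, n, p, e}.
Intersection: {p} — 1.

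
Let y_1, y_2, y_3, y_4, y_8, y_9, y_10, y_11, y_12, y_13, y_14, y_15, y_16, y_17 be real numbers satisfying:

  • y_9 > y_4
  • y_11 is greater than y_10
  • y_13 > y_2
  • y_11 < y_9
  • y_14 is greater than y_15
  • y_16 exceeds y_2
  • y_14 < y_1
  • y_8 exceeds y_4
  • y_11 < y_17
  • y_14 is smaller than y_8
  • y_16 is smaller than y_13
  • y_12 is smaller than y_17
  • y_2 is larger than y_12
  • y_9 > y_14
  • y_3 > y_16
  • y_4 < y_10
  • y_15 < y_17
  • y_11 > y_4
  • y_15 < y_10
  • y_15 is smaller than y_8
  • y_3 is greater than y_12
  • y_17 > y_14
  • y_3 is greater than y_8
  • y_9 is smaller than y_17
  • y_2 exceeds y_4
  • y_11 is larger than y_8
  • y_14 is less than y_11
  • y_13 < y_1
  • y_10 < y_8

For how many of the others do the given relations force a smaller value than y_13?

The elements the relations force below y_13 are y_4, y_12, y_2, y_16 — no chain reaches any other.
That is 4.

4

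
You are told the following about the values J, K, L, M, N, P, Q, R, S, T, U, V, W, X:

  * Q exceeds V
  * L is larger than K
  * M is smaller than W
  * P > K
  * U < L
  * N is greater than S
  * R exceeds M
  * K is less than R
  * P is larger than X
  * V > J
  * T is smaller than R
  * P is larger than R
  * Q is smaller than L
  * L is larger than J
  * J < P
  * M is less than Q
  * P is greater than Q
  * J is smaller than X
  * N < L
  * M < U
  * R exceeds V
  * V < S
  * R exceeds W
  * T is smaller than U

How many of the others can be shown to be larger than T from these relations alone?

The elements the relations force above T are U, R, L, P — no chain reaches any other.
That is 4.

4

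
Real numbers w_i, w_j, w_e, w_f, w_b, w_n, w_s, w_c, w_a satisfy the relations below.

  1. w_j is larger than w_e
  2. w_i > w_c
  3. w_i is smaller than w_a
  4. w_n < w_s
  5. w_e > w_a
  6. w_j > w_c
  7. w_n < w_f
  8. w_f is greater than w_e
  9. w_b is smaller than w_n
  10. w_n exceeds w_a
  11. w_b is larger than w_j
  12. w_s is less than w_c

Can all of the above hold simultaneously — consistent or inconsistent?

We have w_n < w_s stated directly, yet also w_s < w_c < w_i < w_a < w_e < w_j < w_b < w_n by chaining the others — so w_s < w_n. Contradiction.

inconsistent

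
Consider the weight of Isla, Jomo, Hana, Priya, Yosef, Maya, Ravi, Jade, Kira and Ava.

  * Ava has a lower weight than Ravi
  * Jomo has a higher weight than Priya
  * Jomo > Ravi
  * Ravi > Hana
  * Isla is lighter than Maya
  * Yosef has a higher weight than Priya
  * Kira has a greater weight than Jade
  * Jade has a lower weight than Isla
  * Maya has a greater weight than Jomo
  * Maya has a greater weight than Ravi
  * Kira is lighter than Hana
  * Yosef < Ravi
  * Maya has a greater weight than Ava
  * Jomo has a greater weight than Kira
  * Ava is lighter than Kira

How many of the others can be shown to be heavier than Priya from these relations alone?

4

The elements the relations force above Priya are Yosef, Ravi, Jomo, Maya — no chain reaches any other.
That is 4.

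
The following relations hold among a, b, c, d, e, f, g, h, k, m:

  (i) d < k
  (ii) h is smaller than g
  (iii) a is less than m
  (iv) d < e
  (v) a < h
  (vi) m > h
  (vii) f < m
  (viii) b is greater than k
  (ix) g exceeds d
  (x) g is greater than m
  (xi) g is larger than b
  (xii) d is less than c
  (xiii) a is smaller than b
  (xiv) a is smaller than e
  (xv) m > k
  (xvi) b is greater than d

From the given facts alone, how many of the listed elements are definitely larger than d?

From d the given relations immediately reach k, c, b, g, e.
From those, m — 6 in total.
No other element is forced above d by the given relations, so the count is 6.

6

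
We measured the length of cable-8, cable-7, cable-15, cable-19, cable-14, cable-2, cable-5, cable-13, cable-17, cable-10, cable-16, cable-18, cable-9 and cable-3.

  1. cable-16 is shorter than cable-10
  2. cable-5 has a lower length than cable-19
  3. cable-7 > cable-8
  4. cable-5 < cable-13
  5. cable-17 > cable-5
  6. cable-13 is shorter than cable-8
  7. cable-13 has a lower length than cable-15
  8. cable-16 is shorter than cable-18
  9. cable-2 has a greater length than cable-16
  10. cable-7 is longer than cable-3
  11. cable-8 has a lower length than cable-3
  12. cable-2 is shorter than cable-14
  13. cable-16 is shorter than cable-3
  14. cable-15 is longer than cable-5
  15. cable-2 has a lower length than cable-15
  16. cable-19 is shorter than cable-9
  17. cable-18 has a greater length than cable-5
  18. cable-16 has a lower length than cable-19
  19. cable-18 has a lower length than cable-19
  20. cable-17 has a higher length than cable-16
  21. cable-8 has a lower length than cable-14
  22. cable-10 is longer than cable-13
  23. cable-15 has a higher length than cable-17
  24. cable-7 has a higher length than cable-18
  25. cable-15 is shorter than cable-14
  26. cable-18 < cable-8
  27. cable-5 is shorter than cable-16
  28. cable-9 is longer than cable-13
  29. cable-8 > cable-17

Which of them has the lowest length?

cable-5

Chaining upward from cable-5: directly above it, cable-16, cable-13, cable-17, cable-18, cable-15, cable-19; then cable-2, cable-8, cable-3, cable-14, cable-10, cable-7, cable-9.
That covers every other element, and nothing is given below cable-5, so cable-5 is the lowest length.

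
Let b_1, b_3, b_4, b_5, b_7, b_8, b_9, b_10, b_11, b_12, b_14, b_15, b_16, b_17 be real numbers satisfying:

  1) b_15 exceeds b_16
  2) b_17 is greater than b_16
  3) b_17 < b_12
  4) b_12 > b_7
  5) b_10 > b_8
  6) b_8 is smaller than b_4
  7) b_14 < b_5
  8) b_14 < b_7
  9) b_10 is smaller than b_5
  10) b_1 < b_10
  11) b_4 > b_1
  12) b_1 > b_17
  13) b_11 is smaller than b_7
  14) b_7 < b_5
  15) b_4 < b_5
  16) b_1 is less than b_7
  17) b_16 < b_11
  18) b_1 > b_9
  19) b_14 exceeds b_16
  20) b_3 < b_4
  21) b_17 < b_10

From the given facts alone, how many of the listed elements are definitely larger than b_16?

The elements the relations force above b_16 are b_17, b_1, b_15, b_11, b_14, b_7, b_12, b_4, b_10, b_5 — no chain reaches any other.
That is 10.

10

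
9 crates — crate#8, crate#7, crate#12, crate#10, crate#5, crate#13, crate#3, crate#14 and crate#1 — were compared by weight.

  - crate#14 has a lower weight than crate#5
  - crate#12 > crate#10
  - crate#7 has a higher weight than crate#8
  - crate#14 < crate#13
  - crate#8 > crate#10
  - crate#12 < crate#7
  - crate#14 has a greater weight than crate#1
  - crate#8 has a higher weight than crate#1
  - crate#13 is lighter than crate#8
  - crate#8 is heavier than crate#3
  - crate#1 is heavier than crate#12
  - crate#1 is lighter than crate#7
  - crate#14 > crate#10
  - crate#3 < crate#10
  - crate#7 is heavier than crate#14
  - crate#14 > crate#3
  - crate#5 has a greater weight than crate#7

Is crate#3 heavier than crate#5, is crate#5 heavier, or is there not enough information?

crate#5

crate#3 < crate#10 < crate#12 < crate#1 < crate#14 < crate#13 < crate#8 < crate#7 < crate#5, by transitivity through crate#10, crate#12, crate#1, crate#14, crate#13, crate#8, crate#7.
So crate#5 is heavier.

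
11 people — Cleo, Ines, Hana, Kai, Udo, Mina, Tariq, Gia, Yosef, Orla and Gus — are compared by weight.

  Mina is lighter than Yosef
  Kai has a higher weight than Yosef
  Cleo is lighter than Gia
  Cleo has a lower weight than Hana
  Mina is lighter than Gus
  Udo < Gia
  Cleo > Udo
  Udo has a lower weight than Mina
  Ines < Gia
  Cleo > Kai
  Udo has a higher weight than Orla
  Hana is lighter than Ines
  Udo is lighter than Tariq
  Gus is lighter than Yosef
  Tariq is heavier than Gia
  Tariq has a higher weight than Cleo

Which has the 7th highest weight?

The consecutive relations fix a unique order: Orla < Udo < Mina < Gus < Yosef < Kai < Cleo < Hana < Ines < Gia < Tariq.
The 7th largest is Yosef.

Yosef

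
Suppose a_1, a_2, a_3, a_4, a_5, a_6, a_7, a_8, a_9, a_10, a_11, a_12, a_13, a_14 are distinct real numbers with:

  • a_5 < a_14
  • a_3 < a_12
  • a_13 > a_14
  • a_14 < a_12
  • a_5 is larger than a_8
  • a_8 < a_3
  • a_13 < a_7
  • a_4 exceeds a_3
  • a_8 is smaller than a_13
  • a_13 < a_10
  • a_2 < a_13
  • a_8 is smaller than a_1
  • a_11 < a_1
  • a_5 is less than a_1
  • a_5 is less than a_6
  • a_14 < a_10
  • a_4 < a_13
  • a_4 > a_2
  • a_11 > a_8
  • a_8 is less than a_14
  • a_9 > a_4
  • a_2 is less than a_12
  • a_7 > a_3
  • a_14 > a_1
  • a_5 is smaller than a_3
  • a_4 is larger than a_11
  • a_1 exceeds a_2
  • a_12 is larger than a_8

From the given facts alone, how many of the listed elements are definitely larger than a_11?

The elements the relations force above a_11 are a_1, a_14, a_4, a_13, a_7, a_12, a_10, a_9 — no chain reaches any other.
That is 8.

8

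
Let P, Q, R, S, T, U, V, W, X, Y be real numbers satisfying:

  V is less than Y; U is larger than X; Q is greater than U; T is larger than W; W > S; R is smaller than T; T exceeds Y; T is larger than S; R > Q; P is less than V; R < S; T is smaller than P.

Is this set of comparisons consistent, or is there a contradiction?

Chaining the given relations yields T < P < V < Y, so T < Y. But one relation states Y < T. These cannot both hold.

inconsistent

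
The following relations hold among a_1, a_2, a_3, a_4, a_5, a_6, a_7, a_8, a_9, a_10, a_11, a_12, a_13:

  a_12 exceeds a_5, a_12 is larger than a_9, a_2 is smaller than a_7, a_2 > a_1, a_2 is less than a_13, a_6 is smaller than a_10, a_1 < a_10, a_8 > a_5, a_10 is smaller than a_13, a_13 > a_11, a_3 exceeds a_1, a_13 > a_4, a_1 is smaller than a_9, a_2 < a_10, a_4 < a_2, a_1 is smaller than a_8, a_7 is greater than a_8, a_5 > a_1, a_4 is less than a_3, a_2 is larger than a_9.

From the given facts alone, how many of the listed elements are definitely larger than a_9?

5

From a_9 the given relations immediately reach a_2, a_12.
From those, a_10, a_13, a_7 — 5 in total.
Nothing else is reachable above a_9; 5 in all.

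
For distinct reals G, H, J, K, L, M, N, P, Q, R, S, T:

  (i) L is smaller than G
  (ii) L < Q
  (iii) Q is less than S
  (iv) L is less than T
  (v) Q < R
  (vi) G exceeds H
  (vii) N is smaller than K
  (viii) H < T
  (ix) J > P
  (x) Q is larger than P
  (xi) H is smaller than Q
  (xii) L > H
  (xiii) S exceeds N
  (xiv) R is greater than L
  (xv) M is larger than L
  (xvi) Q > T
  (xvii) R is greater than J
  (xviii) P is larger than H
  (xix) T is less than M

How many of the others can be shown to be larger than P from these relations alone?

4

The elements the relations force above P are J, Q, S, R — no chain reaches any other.
That is 4.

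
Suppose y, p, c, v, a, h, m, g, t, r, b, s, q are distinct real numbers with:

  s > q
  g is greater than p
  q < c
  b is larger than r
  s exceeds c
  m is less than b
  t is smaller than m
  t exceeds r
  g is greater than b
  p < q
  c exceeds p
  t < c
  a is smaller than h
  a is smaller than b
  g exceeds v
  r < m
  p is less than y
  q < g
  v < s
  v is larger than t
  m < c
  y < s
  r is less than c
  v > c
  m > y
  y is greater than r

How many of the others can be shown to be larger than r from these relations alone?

The elements the relations force above r are y, t, m, c, v, b, s, g — no chain reaches any other.
That is 8.

8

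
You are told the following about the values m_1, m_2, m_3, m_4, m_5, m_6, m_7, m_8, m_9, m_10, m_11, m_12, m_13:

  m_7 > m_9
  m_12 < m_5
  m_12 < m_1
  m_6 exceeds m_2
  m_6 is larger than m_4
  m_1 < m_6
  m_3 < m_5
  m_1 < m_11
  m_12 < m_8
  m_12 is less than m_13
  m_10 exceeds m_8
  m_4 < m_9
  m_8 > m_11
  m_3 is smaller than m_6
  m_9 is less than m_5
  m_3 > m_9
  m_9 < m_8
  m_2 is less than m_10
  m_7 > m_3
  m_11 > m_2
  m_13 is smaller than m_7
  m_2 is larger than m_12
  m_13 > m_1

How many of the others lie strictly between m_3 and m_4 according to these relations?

The relations place m_4 below m_3. An element lies strictly between them when it is forced above m_4 and also forced below m_3.
Above m_4: {m_9, m_8, m_5, m_7, m_6, m_10}. Below m_3: {m_9}.
Intersection: {m_9} — 1.

1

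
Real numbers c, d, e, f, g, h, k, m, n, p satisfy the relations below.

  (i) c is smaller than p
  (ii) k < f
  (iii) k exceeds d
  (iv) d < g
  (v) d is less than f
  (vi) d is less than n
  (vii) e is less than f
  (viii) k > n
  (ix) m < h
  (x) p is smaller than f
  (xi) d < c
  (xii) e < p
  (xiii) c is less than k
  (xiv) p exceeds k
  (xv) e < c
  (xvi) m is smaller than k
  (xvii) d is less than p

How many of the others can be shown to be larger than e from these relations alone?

4

From e the given relations immediately reach c, p, f.
From those, k — 4 in total.
Nothing else is reachable above e; 4 in all.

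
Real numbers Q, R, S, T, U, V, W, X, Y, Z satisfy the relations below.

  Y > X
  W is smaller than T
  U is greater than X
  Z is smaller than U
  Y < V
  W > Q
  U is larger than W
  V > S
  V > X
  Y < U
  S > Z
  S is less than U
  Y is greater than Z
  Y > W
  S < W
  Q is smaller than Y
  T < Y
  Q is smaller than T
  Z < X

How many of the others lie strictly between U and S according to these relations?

3

The relations place S below U. An element lies strictly between them when it is forced above S and also forced below U.
Above S: {W, T, Y, V}. Below U: {Q, Z, W, X, T, Y}.
Intersection: {W, T, Y} — 3.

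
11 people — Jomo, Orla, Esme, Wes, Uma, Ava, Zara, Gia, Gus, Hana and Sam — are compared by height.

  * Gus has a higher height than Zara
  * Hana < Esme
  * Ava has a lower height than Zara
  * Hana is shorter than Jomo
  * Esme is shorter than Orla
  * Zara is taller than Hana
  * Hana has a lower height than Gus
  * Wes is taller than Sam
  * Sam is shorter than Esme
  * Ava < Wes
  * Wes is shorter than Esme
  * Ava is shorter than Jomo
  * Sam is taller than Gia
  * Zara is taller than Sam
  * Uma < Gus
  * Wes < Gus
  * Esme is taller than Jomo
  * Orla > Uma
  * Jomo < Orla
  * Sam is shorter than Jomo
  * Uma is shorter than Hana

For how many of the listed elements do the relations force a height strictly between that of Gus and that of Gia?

The relations place Gia below Gus. An element lies strictly between them when it is forced above Gia and also forced below Gus.
Above Gia: {Sam, Jomo, Wes, Esme, Orla, Zara}. Below Gus: {Uma, Ava, Sam, Hana, Wes, Zara}.
Intersection: {Sam, Wes, Zara} — 3.

3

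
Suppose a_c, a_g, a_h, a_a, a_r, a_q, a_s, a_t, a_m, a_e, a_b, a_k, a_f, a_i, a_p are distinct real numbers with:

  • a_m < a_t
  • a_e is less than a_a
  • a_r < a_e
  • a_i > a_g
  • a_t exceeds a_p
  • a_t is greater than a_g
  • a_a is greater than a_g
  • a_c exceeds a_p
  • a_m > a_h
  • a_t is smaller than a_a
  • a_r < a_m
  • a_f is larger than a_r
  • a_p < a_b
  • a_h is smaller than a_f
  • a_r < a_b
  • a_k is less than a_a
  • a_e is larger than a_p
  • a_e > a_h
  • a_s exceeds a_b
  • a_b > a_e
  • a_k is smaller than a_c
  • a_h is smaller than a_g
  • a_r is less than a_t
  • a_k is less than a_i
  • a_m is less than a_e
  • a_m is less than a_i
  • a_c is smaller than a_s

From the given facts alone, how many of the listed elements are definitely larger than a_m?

6

From a_m the given relations immediately reach a_t, a_e, a_i.
From those, a_a, a_b — 5 in total.
From those, a_s — 6 in total.
Nothing else is reachable above a_m; 6 in all.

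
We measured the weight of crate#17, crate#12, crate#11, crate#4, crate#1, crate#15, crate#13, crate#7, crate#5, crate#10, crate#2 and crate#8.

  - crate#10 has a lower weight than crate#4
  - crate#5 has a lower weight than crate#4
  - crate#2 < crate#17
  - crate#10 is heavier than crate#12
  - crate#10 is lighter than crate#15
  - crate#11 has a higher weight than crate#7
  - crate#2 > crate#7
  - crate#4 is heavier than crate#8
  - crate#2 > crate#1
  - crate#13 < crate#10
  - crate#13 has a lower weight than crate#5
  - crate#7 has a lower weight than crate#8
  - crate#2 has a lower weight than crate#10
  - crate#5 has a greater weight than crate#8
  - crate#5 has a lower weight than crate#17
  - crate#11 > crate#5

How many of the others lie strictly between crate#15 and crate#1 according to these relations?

2

Chaining upward from crate#1 reaches: crate#2, crate#10, crate#17, crate#4.
Chaining downward from crate#15 reaches: crate#13, crate#7, crate#12, crate#2, crate#10.
Strictly between crate#1 and crate#15 are those in both lists: crate#2, crate#10 — 2 elements.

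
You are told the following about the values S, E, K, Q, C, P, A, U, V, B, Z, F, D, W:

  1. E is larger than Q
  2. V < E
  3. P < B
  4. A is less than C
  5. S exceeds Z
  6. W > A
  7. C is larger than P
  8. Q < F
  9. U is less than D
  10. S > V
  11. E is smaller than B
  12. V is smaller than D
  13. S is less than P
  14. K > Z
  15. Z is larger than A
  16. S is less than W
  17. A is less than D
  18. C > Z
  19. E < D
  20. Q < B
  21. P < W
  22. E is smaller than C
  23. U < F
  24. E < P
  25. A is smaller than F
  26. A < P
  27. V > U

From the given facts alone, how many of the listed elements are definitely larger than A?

The elements the relations force above A are Z, S, P, K, D, B, F, W, C — no chain reaches any other.
That is 9.

9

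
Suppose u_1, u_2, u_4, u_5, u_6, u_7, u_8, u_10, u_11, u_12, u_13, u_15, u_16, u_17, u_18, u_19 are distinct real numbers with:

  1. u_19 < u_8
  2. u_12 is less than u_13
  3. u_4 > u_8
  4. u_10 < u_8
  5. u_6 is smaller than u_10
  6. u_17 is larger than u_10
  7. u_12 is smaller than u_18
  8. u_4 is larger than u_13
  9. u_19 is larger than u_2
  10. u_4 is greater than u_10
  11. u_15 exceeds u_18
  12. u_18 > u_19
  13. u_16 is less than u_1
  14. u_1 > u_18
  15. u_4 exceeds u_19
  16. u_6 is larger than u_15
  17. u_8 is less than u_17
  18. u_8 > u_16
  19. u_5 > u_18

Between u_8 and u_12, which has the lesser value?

Link the given pairs in sequence: u_12 < u_18; u_18 < u_15; u_15 < u_6; u_6 < u_10; u_10 < u_8.
Together: u_12 < u_18 < u_15 < u_6 < u_10 < u_8.
So u_12 < u_8; u_12 is the smaller of the two.

u_12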